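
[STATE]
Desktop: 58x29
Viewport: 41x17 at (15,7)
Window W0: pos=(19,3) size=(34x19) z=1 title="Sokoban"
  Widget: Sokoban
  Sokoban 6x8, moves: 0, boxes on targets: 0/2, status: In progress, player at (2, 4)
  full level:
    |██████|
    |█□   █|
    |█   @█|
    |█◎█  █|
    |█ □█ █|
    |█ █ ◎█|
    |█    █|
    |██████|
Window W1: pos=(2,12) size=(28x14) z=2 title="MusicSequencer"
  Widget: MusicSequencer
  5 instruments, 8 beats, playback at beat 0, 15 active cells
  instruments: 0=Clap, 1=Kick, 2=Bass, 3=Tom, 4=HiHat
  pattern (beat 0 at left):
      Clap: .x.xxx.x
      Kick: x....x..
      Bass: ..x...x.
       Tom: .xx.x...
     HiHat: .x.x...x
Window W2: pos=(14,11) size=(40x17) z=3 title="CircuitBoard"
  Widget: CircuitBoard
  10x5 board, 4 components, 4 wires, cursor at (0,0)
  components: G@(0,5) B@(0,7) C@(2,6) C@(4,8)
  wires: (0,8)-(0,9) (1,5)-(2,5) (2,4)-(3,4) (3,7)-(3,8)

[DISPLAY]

    ┃█□   █                          ┃   
    ┃█   @█                          ┃   
    ┃█◎█  █                          ┃   
    ┃█ □█ █                          ┃   
━━━━━━━━━━━━━━━━━━━━━━━━━━━━━━━━━━━━━━┓  
 CircuitBoard                         ┃  
──────────────────────────────────────┨  
   0 1 2 3 4 5 6 7 8 9                ┃  
0  [.]                  G       B   · ┃  
                                      ┃  
1                       ·             ┃  
                        │             ┃  
2                   ·   ·   C         ┃  
                    │                 ┃  
3                   ·           · ─ · ┃  
                                      ┃  
4                                   C ┃  


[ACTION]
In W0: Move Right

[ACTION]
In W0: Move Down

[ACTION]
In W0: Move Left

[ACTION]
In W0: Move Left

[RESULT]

    ┃█□   █                          ┃   
    ┃█    █                          ┃   
    ┃█◎█@ █                          ┃   
    ┃█ □█ █                          ┃   
━━━━━━━━━━━━━━━━━━━━━━━━━━━━━━━━━━━━━━┓  
 CircuitBoard                         ┃  
──────────────────────────────────────┨  
   0 1 2 3 4 5 6 7 8 9                ┃  
0  [.]                  G       B   · ┃  
                                      ┃  
1                       ·             ┃  
                        │             ┃  
2                   ·   ·   C         ┃  
                    │                 ┃  
3                   ·           · ─ · ┃  
                                      ┃  
4                                   C ┃  


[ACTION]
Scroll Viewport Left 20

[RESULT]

                   ┃█□   █               
                   ┃█    █               
                   ┃█◎█@ █               
                   ┃█ □█ █               
              ┏━━━━━━━━━━━━━━━━━━━━━━━━━━
  ┏━━━━━━━━━━━┃ CircuitBoard             
  ┃ MusicSeque┠──────────────────────────
  ┠───────────┃   0 1 2 3 4 5 6 7 8 9    
  ┃      ▼1234┃0  [.]                  G 
  ┃  Clap·█·██┃                          
  ┃  Kick█····┃1                       · 
  ┃  Bass··█··┃                        │ 
  ┃   Tom·██·█┃2                   ·   · 
  ┃ HiHat·█·█·┃                    │     
  ┃           ┃3                   ·     
  ┃           ┃                          
  ┃           ┃4                         


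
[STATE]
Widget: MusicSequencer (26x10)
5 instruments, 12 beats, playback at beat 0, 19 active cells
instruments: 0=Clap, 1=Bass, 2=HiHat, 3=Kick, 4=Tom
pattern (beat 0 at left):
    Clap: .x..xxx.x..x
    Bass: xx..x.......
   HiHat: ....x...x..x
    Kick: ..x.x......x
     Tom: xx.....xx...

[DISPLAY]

      ▼12345678901        
  Clap·█··███·█··█        
  Bass██··█·······        
 HiHat····█···█··█        
  Kick··█·█······█        
   Tom██·····██···        
                          
                          
                          
                          


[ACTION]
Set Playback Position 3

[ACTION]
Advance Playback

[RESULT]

      0123▼5678901        
  Clap·█··███·█··█        
  Bass██··█·······        
 HiHat····█···█··█        
  Kick··█·█······█        
   Tom██·····██···        
                          
                          
                          
                          


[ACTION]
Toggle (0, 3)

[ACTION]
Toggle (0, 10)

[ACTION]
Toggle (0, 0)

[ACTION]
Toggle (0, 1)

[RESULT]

      0123▼5678901        
  Clap█··████·█·██        
  Bass██··█·······        
 HiHat····█···█··█        
  Kick··█·█······█        
   Tom██·····██···        
                          
                          
                          
                          


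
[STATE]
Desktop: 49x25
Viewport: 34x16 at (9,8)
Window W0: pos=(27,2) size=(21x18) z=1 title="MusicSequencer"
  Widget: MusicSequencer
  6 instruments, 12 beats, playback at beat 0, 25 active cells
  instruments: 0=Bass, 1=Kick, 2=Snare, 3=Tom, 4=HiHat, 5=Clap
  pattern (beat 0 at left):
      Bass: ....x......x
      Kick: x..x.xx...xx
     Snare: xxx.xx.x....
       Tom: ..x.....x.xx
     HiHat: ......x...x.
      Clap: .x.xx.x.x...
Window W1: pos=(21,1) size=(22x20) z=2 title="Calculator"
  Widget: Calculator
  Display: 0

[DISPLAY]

            ┃│ 4 │ 5 │ 6 │ × │   ┃
            ┃├───┼───┼───┼───┤   ┃
            ┃│ 1 │ 2 │ 3 │ - │   ┃
            ┃├───┼───┼───┼───┤   ┃
            ┃│ 0 │ . │ = │ + │   ┃
            ┃├───┼───┼───┼───┤   ┃
            ┃│ C │ MC│ MR│ M+│   ┃
            ┃└───┴───┴───┴───┘   ┃
            ┃                    ┃
            ┃                    ┃
            ┃                    ┃
            ┃                    ┃
            ┗━━━━━━━━━━━━━━━━━━━━┛
                                  
                                  
                                  


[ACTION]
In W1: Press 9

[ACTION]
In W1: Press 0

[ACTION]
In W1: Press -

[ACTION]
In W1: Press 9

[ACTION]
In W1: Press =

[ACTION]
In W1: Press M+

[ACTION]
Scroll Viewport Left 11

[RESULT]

                     ┃│ 4 │ 5 │ 6 
                     ┃├───┼───┼───
                     ┃│ 1 │ 2 │ 3 
                     ┃├───┼───┼───
                     ┃│ 0 │ . │ = 
                     ┃├───┼───┼───
                     ┃│ C │ MC│ MR
                     ┃└───┴───┴───
                     ┃            
                     ┃            
                     ┃            
                     ┃            
                     ┗━━━━━━━━━━━━
                                  
                                  
                                  


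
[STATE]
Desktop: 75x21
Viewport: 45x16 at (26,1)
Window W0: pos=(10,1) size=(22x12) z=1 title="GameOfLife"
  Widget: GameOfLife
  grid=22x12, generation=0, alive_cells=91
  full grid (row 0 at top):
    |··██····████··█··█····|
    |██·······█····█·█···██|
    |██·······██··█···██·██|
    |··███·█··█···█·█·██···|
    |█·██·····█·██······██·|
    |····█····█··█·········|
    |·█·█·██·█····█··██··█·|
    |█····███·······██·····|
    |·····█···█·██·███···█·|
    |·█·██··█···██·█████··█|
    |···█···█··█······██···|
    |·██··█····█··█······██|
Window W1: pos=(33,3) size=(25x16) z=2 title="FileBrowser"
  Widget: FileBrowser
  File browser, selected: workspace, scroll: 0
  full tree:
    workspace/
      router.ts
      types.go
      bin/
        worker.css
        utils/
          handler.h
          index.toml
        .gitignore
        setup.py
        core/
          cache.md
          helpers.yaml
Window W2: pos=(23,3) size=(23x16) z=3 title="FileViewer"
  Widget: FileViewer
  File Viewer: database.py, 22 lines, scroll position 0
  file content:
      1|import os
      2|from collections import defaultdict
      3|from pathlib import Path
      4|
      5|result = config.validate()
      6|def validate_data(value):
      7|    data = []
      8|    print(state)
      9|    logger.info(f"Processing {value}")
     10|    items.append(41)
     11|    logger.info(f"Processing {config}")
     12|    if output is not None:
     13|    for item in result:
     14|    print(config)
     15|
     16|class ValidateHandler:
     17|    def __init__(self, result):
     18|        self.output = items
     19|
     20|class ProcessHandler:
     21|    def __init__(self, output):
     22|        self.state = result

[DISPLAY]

━━━━━┓                                       
     ┃                                       
━━━━━━━━━━━━━━━━━━━┓━━━━━━━━━━━┓             
ileViewer          ┃           ┃             
───────────────────┨───────────┨             
port os           ▲┃ace/       ┃             
om collections imp█┃s          ┃             
om pathlib import ░┃           ┃             
                  ░┃           ┃             
sult = config.vali░┃           ┃             
f validate_data(va░┃           ┃             
  data = []       ░┃           ┃             
  print(state)    ░┃           ┃             
  logger.info(f"Pr░┃           ┃             
  items.append(41)░┃           ┃             
  logger.info(f"Pr░┃           ┃             


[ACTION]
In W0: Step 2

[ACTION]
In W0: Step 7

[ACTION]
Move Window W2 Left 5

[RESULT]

━━━━━┓                                       
     ┃                                       
━━━━━━━━━━━━━━┓━━━━━━━━━━━━━━━━┓             
ewer          ┃owser           ┃             
──────────────┨────────────────┨             
os           ▲┃orkspace/       ┃             
llections imp█┃ter.ts          ┃             
thlib import ░┃es.go           ┃             
             ░┃ bin/           ┃             
= config.vali░┃                ┃             
idate_data(va░┃                ┃             
a = []       ░┃                ┃             
nt(state)    ░┃                ┃             
ger.info(f"Pr░┃                ┃             
ms.append(41)░┃                ┃             
ger.info(f"Pr░┃                ┃             


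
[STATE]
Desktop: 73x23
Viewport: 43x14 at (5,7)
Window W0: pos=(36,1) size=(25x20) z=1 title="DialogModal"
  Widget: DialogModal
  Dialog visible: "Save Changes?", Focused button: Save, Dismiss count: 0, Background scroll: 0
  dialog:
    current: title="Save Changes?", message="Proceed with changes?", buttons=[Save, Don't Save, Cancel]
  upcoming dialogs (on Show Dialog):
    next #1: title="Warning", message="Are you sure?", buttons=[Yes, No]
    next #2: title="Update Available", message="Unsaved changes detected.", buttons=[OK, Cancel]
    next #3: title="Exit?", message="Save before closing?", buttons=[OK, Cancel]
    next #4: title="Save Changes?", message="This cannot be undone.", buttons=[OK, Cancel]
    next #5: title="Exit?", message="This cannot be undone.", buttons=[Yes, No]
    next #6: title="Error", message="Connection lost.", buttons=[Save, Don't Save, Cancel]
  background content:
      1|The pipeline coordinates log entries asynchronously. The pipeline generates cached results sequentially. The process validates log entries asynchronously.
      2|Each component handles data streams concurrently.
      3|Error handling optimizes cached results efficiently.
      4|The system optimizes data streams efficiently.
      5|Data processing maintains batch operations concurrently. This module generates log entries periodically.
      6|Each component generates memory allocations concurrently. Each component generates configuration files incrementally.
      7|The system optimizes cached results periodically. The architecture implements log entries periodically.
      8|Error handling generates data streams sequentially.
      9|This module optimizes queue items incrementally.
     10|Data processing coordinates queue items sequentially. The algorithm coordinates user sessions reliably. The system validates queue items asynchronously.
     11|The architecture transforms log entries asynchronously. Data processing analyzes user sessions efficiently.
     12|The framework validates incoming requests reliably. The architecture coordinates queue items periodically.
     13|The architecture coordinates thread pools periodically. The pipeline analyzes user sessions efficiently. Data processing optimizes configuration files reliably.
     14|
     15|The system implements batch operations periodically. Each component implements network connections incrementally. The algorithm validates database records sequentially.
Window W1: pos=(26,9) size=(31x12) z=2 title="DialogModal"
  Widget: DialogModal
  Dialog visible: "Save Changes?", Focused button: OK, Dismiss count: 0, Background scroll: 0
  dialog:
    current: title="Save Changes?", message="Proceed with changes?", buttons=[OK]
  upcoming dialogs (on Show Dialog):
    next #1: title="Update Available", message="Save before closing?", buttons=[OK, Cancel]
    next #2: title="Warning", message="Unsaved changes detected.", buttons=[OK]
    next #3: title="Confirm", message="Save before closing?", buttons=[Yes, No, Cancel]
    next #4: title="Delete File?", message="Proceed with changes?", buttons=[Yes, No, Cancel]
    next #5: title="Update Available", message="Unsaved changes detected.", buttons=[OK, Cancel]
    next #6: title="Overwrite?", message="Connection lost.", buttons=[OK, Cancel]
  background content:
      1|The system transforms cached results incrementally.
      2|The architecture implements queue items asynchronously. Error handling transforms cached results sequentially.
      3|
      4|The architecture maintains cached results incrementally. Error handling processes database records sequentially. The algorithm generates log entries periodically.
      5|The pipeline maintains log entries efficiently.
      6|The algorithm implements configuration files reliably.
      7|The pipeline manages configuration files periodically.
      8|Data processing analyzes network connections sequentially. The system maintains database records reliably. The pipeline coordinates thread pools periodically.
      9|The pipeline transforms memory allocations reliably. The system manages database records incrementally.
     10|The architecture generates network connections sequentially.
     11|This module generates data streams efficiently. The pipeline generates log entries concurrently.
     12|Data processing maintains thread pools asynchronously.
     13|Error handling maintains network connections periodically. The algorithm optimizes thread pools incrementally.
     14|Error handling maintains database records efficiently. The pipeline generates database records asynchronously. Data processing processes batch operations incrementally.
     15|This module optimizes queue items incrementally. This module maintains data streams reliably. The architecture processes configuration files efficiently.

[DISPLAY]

                               ┃The system 
                               ┃Data proces
                     ┏━━━━━━━━━━━━━━━━━━━━━
                     ┃ DialogModal         
                     ┠─────────────────────
                     ┃The system transforms
                     ┃Th┌──────────────────
                     ┃  │     Save Changes?
                     ┃Th│ Proceed with chan
                     ┃Th│          [OK]    
                     ┃Th└──────────────────
                     ┃The pipeline manages 
                     ┃Data processing analy
                     ┗━━━━━━━━━━━━━━━━━━━━━


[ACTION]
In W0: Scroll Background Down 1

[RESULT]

                               ┃Data proces
                               ┃Each compon
                     ┏━━━━━━━━━━━━━━━━━━━━━
                     ┃ DialogModal         
                     ┠─────────────────────
                     ┃The system transforms
                     ┃Th┌──────────────────
                     ┃  │     Save Changes?
                     ┃Th│ Proceed with chan
                     ┃Th│          [OK]    
                     ┃Th└──────────────────
                     ┃The pipeline manages 
                     ┃Data processing analy
                     ┗━━━━━━━━━━━━━━━━━━━━━


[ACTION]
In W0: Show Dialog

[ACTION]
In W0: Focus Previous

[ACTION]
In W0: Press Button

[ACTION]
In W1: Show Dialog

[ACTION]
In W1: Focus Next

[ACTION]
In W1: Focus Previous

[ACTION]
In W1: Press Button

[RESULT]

                               ┃Data proces
                               ┃Each compon
                     ┏━━━━━━━━━━━━━━━━━━━━━
                     ┃ DialogModal         
                     ┠─────────────────────
                     ┃The system transforms
                     ┃The architecture impl
                     ┃                     
                     ┃The architecture main
                     ┃The pipeline maintain
                     ┃The algorithm impleme
                     ┃The pipeline manages 
                     ┃Data processing analy
                     ┗━━━━━━━━━━━━━━━━━━━━━


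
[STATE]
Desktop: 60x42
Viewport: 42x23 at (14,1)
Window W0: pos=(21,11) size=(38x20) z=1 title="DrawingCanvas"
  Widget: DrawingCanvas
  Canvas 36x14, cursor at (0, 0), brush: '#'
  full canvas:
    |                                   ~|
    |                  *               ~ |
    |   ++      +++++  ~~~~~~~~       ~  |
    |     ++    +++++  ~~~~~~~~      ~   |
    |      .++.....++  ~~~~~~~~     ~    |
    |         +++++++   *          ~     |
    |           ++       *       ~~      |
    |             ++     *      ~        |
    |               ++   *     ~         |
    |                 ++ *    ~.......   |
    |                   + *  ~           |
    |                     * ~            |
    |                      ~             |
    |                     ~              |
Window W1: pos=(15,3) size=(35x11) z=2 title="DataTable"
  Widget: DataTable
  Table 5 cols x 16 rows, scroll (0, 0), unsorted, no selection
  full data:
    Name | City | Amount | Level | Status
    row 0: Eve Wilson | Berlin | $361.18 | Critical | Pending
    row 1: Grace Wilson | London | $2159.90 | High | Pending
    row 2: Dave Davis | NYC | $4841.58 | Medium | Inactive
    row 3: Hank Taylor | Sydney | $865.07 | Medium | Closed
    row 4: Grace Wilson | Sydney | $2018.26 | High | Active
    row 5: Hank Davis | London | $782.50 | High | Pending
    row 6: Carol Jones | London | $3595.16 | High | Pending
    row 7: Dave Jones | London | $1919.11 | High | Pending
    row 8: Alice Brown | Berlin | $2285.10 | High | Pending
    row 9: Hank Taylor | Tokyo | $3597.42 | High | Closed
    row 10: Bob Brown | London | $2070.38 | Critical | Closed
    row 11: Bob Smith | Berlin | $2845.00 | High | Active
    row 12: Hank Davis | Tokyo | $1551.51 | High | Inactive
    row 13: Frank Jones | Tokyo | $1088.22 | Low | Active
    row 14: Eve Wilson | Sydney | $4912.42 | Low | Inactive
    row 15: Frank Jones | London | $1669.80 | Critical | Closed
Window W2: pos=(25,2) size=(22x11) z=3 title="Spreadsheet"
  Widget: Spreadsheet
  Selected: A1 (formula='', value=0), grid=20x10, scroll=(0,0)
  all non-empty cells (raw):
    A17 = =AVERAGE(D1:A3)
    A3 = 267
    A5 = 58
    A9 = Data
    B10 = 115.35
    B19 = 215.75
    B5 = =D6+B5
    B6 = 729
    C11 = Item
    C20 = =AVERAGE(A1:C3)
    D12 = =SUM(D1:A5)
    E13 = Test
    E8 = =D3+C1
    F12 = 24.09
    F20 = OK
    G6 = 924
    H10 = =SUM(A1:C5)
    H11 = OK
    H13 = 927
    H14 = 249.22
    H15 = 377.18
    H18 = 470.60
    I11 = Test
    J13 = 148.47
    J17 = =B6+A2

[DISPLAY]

                                          
           ┏━━━━━━━━━━━━━━━━━━━━┓         
 ┏━━━━━━━━━┃ Spreadsheet        ┃━━┓      
 ┃ DataTabl┠────────────────────┨  ┃      
 ┠─────────┃A1:                 ┃──┨      
 ┃Name     ┃       A       B    ┃ve┃      
 ┃─────────┃--------------------┃──┃      
 ┃Eve Wilso┃  1      [0]       0┃it┃      
 ┃Grace Wil┃  2        0       0┃gh┃      
 ┃Dave Davi┃  3      267       0┃di┃      
 ┃Hank Tayl┃  4        0       0┃di┃━━━━━━
 ┃Grace Wil┗━━━━━━━━━━━━━━━━━━━━┛gh┃      
 ┗━━━━━━━━━━━━━━━━━━━━━━━━━━━━━━━━━┛──────
       ┃+                                 
       ┃                  *               
       ┃   ++      +++++  ~~~~~~~~       ~
       ┃     ++    +++++  ~~~~~~~~      ~ 
       ┃      .++.....++  ~~~~~~~~     ~  
       ┃         +++++++   *          ~   
       ┃           ++       *       ~~    
       ┃             ++     *      ~      
       ┃               ++   *     ~       
       ┃                 ++ *    ~....... 


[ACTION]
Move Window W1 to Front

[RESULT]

                                          
           ┏━━━━━━━━━━━━━━━━━━━━┓         
 ┏━━━━━━━━━━━━━━━━━━━━━━━━━━━━━━━━━┓      
 ┃ DataTable                       ┃      
 ┠─────────────────────────────────┨      
 ┃Name        │City  │Amount  │Leve┃      
 ┃────────────┼──────┼────────┼────┃      
 ┃Eve Wilson  │Berlin│$361.18 │Crit┃      
 ┃Grace Wilson│London│$2159.90│High┃      
 ┃Dave Davis  │NYC   │$4841.58│Medi┃      
 ┃Hank Taylor │Sydney│$865.07 │Medi┃━━━━━━
 ┃Grace Wilson│Sydney│$2018.26│High┃      
 ┗━━━━━━━━━━━━━━━━━━━━━━━━━━━━━━━━━┛──────
       ┃+                                 
       ┃                  *               
       ┃   ++      +++++  ~~~~~~~~       ~
       ┃     ++    +++++  ~~~~~~~~      ~ 
       ┃      .++.....++  ~~~~~~~~     ~  
       ┃         +++++++   *          ~   
       ┃           ++       *       ~~    
       ┃             ++     *      ~      
       ┃               ++   *     ~       
       ┃                 ++ *    ~....... 


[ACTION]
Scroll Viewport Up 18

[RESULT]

                                          
                                          
           ┏━━━━━━━━━━━━━━━━━━━━┓         
 ┏━━━━━━━━━━━━━━━━━━━━━━━━━━━━━━━━━┓      
 ┃ DataTable                       ┃      
 ┠─────────────────────────────────┨      
 ┃Name        │City  │Amount  │Leve┃      
 ┃────────────┼──────┼────────┼────┃      
 ┃Eve Wilson  │Berlin│$361.18 │Crit┃      
 ┃Grace Wilson│London│$2159.90│High┃      
 ┃Dave Davis  │NYC   │$4841.58│Medi┃      
 ┃Hank Taylor │Sydney│$865.07 │Medi┃━━━━━━
 ┃Grace Wilson│Sydney│$2018.26│High┃      
 ┗━━━━━━━━━━━━━━━━━━━━━━━━━━━━━━━━━┛──────
       ┃+                                 
       ┃                  *               
       ┃   ++      +++++  ~~~~~~~~       ~
       ┃     ++    +++++  ~~~~~~~~      ~ 
       ┃      .++.....++  ~~~~~~~~     ~  
       ┃         +++++++   *          ~   
       ┃           ++       *       ~~    
       ┃             ++     *      ~      
       ┃               ++   *     ~       


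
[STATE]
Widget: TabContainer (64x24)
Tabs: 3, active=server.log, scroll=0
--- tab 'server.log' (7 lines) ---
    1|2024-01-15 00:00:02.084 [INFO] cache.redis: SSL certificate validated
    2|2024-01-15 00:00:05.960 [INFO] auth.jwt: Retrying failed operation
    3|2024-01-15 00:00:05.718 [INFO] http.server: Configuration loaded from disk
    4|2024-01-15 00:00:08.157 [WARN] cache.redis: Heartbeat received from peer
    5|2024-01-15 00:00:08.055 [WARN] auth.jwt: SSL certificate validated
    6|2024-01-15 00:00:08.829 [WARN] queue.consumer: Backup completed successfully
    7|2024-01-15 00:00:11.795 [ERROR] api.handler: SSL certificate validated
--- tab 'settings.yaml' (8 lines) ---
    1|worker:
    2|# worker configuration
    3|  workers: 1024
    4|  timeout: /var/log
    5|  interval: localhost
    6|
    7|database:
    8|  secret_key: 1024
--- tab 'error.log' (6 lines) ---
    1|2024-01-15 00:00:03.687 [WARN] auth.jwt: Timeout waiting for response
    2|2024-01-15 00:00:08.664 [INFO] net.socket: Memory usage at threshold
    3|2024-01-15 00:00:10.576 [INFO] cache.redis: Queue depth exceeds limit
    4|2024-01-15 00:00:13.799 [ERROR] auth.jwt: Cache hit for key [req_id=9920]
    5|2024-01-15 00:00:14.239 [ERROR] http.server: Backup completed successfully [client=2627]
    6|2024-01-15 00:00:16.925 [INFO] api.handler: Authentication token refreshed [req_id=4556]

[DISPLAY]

[server.log]│ settings.yaml │ error.log                         
────────────────────────────────────────────────────────────────
2024-01-15 00:00:02.084 [INFO] cache.redis: SSL certificate vali
2024-01-15 00:00:05.960 [INFO] auth.jwt: Retrying failed operati
2024-01-15 00:00:05.718 [INFO] http.server: Configuration loaded
2024-01-15 00:00:08.157 [WARN] cache.redis: Heartbeat received f
2024-01-15 00:00:08.055 [WARN] auth.jwt: SSL certificate validat
2024-01-15 00:00:08.829 [WARN] queue.consumer: Backup completed 
2024-01-15 00:00:11.795 [ERROR] api.handler: SSL certificate val
                                                                
                                                                
                                                                
                                                                
                                                                
                                                                
                                                                
                                                                
                                                                
                                                                
                                                                
                                                                
                                                                
                                                                
                                                                


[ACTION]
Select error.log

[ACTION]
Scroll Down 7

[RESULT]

 server.log │ settings.yaml │[error.log]                        
────────────────────────────────────────────────────────────────
2024-01-15 00:00:16.925 [INFO] api.handler: Authentication token
                                                                
                                                                
                                                                
                                                                
                                                                
                                                                
                                                                
                                                                
                                                                
                                                                
                                                                
                                                                
                                                                
                                                                
                                                                
                                                                
                                                                
                                                                
                                                                
                                                                
                                                                


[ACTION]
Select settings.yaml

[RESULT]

 server.log │[settings.yaml]│ error.log                         
────────────────────────────────────────────────────────────────
worker:                                                         
# worker configuration                                          
  workers: 1024                                                 
  timeout: /var/log                                             
  interval: localhost                                           
                                                                
database:                                                       
  secret_key: 1024                                              
                                                                
                                                                
                                                                
                                                                
                                                                
                                                                
                                                                
                                                                
                                                                
                                                                
                                                                
                                                                
                                                                
                                                                


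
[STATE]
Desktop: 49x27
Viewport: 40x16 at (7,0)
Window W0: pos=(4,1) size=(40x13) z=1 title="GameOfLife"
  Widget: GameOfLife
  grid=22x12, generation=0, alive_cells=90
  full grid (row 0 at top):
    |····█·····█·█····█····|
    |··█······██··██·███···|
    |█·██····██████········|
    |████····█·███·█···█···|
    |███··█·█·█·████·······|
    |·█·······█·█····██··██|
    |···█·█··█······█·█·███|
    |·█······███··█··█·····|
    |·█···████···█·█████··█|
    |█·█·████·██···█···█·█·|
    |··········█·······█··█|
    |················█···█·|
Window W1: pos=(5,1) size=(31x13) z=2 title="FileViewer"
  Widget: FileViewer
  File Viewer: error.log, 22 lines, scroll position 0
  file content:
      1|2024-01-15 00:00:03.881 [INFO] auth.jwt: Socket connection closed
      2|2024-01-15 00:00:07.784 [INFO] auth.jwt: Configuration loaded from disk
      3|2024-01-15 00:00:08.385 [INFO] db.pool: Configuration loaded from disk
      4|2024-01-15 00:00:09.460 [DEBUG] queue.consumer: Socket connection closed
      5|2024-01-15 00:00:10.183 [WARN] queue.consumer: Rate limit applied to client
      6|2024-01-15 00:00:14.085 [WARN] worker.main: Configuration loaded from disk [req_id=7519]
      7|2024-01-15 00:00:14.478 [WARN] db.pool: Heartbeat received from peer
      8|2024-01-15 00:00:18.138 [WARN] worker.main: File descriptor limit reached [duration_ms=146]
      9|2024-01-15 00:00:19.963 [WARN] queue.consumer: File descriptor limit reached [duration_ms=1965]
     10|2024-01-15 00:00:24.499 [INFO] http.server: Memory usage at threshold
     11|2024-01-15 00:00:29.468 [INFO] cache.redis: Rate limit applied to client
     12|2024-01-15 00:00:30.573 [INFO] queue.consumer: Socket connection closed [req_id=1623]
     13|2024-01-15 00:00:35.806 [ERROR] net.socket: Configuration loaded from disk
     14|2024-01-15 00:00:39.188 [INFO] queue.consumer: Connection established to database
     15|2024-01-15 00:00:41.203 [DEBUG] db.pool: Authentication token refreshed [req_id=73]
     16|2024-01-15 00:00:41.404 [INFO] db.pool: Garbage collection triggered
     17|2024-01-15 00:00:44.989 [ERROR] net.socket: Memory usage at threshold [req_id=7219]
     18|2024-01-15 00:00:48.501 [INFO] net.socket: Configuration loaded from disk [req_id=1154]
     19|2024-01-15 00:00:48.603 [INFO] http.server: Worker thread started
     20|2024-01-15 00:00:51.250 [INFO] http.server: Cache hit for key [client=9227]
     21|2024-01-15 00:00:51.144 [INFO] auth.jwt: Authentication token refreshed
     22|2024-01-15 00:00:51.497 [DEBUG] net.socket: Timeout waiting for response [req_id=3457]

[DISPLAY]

                                        
━━━━━━━━━━━━━━━━━━━━━━━━━━━━┓━━━━━━━┓   
FileViewer                  ┃       ┃   
────────────────────────────┨───────┨   
024-01-15 00:00:03.881 [INF▲┃       ┃   
024-01-15 00:00:07.784 [INF█┃       ┃   
024-01-15 00:00:08.385 [INF░┃       ┃   
024-01-15 00:00:09.460 [DEB░┃       ┃   
024-01-15 00:00:10.183 [WAR░┃       ┃   
024-01-15 00:00:14.085 [WAR░┃       ┃   
024-01-15 00:00:14.478 [WAR░┃       ┃   
024-01-15 00:00:18.138 [WAR░┃       ┃   
024-01-15 00:00:19.963 [WAR▼┃       ┃   
━━━━━━━━━━━━━━━━━━━━━━━━━━━━┛━━━━━━━┛   
                                        
                                        


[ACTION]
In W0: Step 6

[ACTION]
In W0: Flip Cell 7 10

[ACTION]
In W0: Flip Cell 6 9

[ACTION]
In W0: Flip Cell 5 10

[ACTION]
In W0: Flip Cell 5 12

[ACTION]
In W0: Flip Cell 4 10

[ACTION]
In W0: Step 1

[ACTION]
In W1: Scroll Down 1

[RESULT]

                                        
━━━━━━━━━━━━━━━━━━━━━━━━━━━━┓━━━━━━━┓   
FileViewer                  ┃       ┃   
────────────────────────────┨───────┨   
024-01-15 00:00:07.784 [INF▲┃       ┃   
024-01-15 00:00:08.385 [INF█┃       ┃   
024-01-15 00:00:09.460 [DEB░┃       ┃   
024-01-15 00:00:10.183 [WAR░┃       ┃   
024-01-15 00:00:14.085 [WAR░┃       ┃   
024-01-15 00:00:14.478 [WAR░┃       ┃   
024-01-15 00:00:18.138 [WAR░┃       ┃   
024-01-15 00:00:19.963 [WAR░┃       ┃   
024-01-15 00:00:24.499 [INF▼┃       ┃   
━━━━━━━━━━━━━━━━━━━━━━━━━━━━┛━━━━━━━┛   
                                        
                                        


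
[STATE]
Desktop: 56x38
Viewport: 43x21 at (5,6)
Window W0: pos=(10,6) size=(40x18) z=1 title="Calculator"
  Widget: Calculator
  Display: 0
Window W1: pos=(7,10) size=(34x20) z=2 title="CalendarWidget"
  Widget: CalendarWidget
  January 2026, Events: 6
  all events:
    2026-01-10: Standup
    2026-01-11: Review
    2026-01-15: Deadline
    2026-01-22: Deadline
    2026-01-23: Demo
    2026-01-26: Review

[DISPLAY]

     ┏━━━━━━━━━━━━━━━━━━━━━━━━━━━━━━━━━━━━━
     ┃ Calculator                          
     ┠─────────────────────────────────────
     ┃                                     
  ┏━━━━━━━━━━━━━━━━━━━━━━━━━━━━━━━━┓       
  ┃ CalendarWidget                 ┃       
  ┠────────────────────────────────┨       
  ┃          January 2026          ┃       
  ┃Mo Tu We Th Fr Sa Su            ┃       
  ┃          1  2  3  4            ┃       
  ┃ 5  6  7  8  9 10* 11*          ┃       
  ┃12 13 14 15* 16 17 18           ┃       
  ┃19 20 21 22* 23* 24 25          ┃       
  ┃26* 27 28 29 30 31              ┃       
  ┃                                ┃       
  ┃                                ┃       
  ┃                                ┃       
  ┃                                ┃━━━━━━━
  ┃                                ┃       
  ┃                                ┃       
  ┃                                ┃       


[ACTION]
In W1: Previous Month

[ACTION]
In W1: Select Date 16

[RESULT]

     ┏━━━━━━━━━━━━━━━━━━━━━━━━━━━━━━━━━━━━━
     ┃ Calculator                          
     ┠─────────────────────────────────────
     ┃                                     
  ┏━━━━━━━━━━━━━━━━━━━━━━━━━━━━━━━━┓       
  ┃ CalendarWidget                 ┃       
  ┠────────────────────────────────┨       
  ┃         December 2025          ┃       
  ┃Mo Tu We Th Fr Sa Su            ┃       
  ┃ 1  2  3  4  5  6  7            ┃       
  ┃ 8  9 10 11 12 13 14            ┃       
  ┃15 [16] 17 18 19 20 21          ┃       
  ┃22 23 24 25 26 27 28            ┃       
  ┃29 30 31                        ┃       
  ┃                                ┃       
  ┃                                ┃       
  ┃                                ┃       
  ┃                                ┃━━━━━━━
  ┃                                ┃       
  ┃                                ┃       
  ┃                                ┃       


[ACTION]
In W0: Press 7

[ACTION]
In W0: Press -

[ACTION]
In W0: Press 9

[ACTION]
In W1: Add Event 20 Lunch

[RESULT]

     ┏━━━━━━━━━━━━━━━━━━━━━━━━━━━━━━━━━━━━━
     ┃ Calculator                          
     ┠─────────────────────────────────────
     ┃                                     
  ┏━━━━━━━━━━━━━━━━━━━━━━━━━━━━━━━━┓       
  ┃ CalendarWidget                 ┃       
  ┠────────────────────────────────┨       
  ┃         December 2025          ┃       
  ┃Mo Tu We Th Fr Sa Su            ┃       
  ┃ 1  2  3  4  5  6  7            ┃       
  ┃ 8  9 10 11 12 13 14            ┃       
  ┃15 [16] 17 18 19 20* 21         ┃       
  ┃22 23 24 25 26 27 28            ┃       
  ┃29 30 31                        ┃       
  ┃                                ┃       
  ┃                                ┃       
  ┃                                ┃       
  ┃                                ┃━━━━━━━
  ┃                                ┃       
  ┃                                ┃       
  ┃                                ┃       
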